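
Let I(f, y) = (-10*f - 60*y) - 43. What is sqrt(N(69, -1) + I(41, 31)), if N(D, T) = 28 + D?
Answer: 2*I*sqrt(554) ≈ 47.074*I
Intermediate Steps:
I(f, y) = -43 - 60*y - 10*f (I(f, y) = (-60*y - 10*f) - 43 = -43 - 60*y - 10*f)
sqrt(N(69, -1) + I(41, 31)) = sqrt((28 + 69) + (-43 - 60*31 - 10*41)) = sqrt(97 + (-43 - 1860 - 410)) = sqrt(97 - 2313) = sqrt(-2216) = 2*I*sqrt(554)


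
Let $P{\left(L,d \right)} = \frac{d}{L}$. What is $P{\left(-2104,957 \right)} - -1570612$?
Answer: $\frac{3304566691}{2104} \approx 1.5706 \cdot 10^{6}$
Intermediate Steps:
$P{\left(-2104,957 \right)} - -1570612 = \frac{957}{-2104} - -1570612 = 957 \left(- \frac{1}{2104}\right) + 1570612 = - \frac{957}{2104} + 1570612 = \frac{3304566691}{2104}$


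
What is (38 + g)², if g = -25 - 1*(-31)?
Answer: 1936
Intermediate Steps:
g = 6 (g = -25 + 31 = 6)
(38 + g)² = (38 + 6)² = 44² = 1936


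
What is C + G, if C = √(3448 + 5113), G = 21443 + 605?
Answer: 22048 + √8561 ≈ 22141.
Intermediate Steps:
G = 22048
C = √8561 ≈ 92.526
C + G = √8561 + 22048 = 22048 + √8561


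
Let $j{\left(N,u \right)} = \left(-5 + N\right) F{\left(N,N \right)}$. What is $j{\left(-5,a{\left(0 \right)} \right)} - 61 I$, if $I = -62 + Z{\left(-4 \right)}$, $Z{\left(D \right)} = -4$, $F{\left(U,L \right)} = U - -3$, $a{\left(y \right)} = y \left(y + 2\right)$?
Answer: $4046$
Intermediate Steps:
$a{\left(y \right)} = y \left(2 + y\right)$
$F{\left(U,L \right)} = 3 + U$ ($F{\left(U,L \right)} = U + 3 = 3 + U$)
$j{\left(N,u \right)} = \left(-5 + N\right) \left(3 + N\right)$
$I = -66$ ($I = -62 - 4 = -66$)
$j{\left(-5,a{\left(0 \right)} \right)} - 61 I = \left(-5 - 5\right) \left(3 - 5\right) - -4026 = \left(-10\right) \left(-2\right) + 4026 = 20 + 4026 = 4046$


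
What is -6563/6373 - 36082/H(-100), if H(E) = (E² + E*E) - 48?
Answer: -180447781/63577048 ≈ -2.8383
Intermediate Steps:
H(E) = -48 + 2*E² (H(E) = (E² + E²) - 48 = 2*E² - 48 = -48 + 2*E²)
-6563/6373 - 36082/H(-100) = -6563/6373 - 36082/(-48 + 2*(-100)²) = -6563*1/6373 - 36082/(-48 + 2*10000) = -6563/6373 - 36082/(-48 + 20000) = -6563/6373 - 36082/19952 = -6563/6373 - 36082*1/19952 = -6563/6373 - 18041/9976 = -180447781/63577048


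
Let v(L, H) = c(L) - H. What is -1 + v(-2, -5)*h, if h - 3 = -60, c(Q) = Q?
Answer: -172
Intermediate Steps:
h = -57 (h = 3 - 60 = -57)
v(L, H) = L - H
-1 + v(-2, -5)*h = -1 + (-2 - 1*(-5))*(-57) = -1 + (-2 + 5)*(-57) = -1 + 3*(-57) = -1 - 171 = -172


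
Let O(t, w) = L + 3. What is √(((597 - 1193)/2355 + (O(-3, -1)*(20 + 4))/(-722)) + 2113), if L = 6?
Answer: √4229363384745/44745 ≈ 45.961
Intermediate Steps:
O(t, w) = 9 (O(t, w) = 6 + 3 = 9)
√(((597 - 1193)/2355 + (O(-3, -1)*(20 + 4))/(-722)) + 2113) = √(((597 - 1193)/2355 + (9*(20 + 4))/(-722)) + 2113) = √((-596*1/2355 + (9*24)*(-1/722)) + 2113) = √((-596/2355 + 216*(-1/722)) + 2113) = √((-596/2355 - 108/361) + 2113) = √(-469496/850155 + 2113) = √(1795908019/850155) = √4229363384745/44745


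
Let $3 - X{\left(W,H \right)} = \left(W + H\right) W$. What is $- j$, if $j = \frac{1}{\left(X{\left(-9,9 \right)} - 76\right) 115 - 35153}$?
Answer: $\frac{1}{43548} \approx 2.2963 \cdot 10^{-5}$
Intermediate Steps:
$X{\left(W,H \right)} = 3 - W \left(H + W\right)$ ($X{\left(W,H \right)} = 3 - \left(W + H\right) W = 3 - \left(H + W\right) W = 3 - W \left(H + W\right)$)
$j = - \frac{1}{43548}$ ($j = \frac{1}{\left(\left(3 - \left(-9\right)^{2} - 9 \left(-9\right)\right) - 76\right) 115 - 35153} = \frac{1}{\left(\left(3 - 81 + 81\right) - 76\right) 115 - 35153} = \frac{1}{\left(3 - 76\right) 115 - 35153} = \frac{1}{\left(-73\right) 115 - 35153} = \frac{1}{-8395 - 35153} = \frac{1}{-43548} = - \frac{1}{43548} \approx -2.2963 \cdot 10^{-5}$)
$- j = \left(-1\right) \left(- \frac{1}{43548}\right) = \frac{1}{43548}$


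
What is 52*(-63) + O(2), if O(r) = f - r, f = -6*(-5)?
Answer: -3248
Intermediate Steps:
f = 30
O(r) = 30 - r
52*(-63) + O(2) = 52*(-63) + (30 - 1*2) = -3276 + (30 - 2) = -3276 + 28 = -3248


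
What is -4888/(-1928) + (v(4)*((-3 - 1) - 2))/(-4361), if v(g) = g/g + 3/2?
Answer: 2668186/1051001 ≈ 2.5387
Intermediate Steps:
v(g) = 5/2 (v(g) = 1 + 3*(½) = 1 + 3/2 = 5/2)
-4888/(-1928) + (v(4)*((-3 - 1) - 2))/(-4361) = -4888/(-1928) + (5*((-3 - 1) - 2)/2)/(-4361) = -4888*(-1/1928) + (5*(-4 - 2)/2)*(-1/4361) = 611/241 + ((5/2)*(-6))*(-1/4361) = 611/241 - 15*(-1/4361) = 611/241 + 15/4361 = 2668186/1051001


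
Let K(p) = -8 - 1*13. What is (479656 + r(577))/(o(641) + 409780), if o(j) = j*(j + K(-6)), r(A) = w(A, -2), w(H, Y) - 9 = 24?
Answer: 479689/807200 ≈ 0.59426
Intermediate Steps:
w(H, Y) = 33 (w(H, Y) = 9 + 24 = 33)
K(p) = -21 (K(p) = -8 - 13 = -21)
r(A) = 33
o(j) = j*(-21 + j) (o(j) = j*(j - 21) = j*(-21 + j))
(479656 + r(577))/(o(641) + 409780) = (479656 + 33)/(641*(-21 + 641) + 409780) = 479689/(641*620 + 409780) = 479689/(397420 + 409780) = 479689/807200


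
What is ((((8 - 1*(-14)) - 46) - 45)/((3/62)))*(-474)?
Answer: 675924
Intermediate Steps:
((((8 - 1*(-14)) - 46) - 45)/((3/62)))*(-474) = ((((8 + 14) - 46) - 45)/((3*(1/62))))*(-474) = (((22 - 46) - 45)/(3/62))*(-474) = ((-24 - 45)*(62/3))*(-474) = -69*62/3*(-474) = -1426*(-474) = 675924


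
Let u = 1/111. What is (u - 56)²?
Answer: 38626225/12321 ≈ 3135.0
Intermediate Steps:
u = 1/111 ≈ 0.0090090
(u - 56)² = (1/111 - 56)² = (-6215/111)² = 38626225/12321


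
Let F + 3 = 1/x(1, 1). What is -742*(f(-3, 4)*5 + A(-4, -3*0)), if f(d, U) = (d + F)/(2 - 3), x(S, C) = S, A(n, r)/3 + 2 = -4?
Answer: -5194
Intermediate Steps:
A(n, r) = -18 (A(n, r) = -6 + 3*(-4) = -6 - 12 = -18)
F = -2 (F = -3 + 1/1 = -3 + 1*1 = -3 + 1 = -2)
f(d, U) = 2 - d (f(d, U) = (d - 2)/(2 - 3) = (-2 + d)/(-1) = (-2 + d)*(-1) = 2 - d)
-742*(f(-3, 4)*5 + A(-4, -3*0)) = -742*((2 - 1*(-3))*5 - 18) = -742*((2 + 3)*5 - 18) = -742*(5*5 - 18) = -742*(25 - 18) = -742*7 = -5194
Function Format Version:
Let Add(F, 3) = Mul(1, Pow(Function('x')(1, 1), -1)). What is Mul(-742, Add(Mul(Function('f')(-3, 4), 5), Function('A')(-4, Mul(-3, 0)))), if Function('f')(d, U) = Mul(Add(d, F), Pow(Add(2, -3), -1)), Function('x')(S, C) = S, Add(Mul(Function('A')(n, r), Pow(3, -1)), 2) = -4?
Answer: -5194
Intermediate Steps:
Function('A')(n, r) = -18 (Function('A')(n, r) = Add(-6, Mul(3, -4)) = Add(-6, -12) = -18)
F = -2 (F = Add(-3, Mul(1, Pow(1, -1))) = Add(-3, Mul(1, 1)) = Add(-3, 1) = -2)
Function('f')(d, U) = Add(2, Mul(-1, d)) (Function('f')(d, U) = Mul(Add(d, -2), Pow(Add(2, -3), -1)) = Mul(Add(-2, d), Pow(-1, -1)) = Mul(Add(-2, d), -1) = Add(2, Mul(-1, d)))
Mul(-742, Add(Mul(Function('f')(-3, 4), 5), Function('A')(-4, Mul(-3, 0)))) = Mul(-742, Add(Mul(Add(2, Mul(-1, -3)), 5), -18)) = Mul(-742, Add(Mul(Add(2, 3), 5), -18)) = Mul(-742, Add(Mul(5, 5), -18)) = Mul(-742, Add(25, -18)) = Mul(-742, 7) = -5194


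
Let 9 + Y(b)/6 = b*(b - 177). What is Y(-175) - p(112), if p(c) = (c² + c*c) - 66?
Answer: 344524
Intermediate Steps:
Y(b) = -54 + 6*b*(-177 + b) (Y(b) = -54 + 6*(b*(b - 177)) = -54 + 6*(b*(-177 + b)) = -54 + 6*b*(-177 + b))
p(c) = -66 + 2*c² (p(c) = (c² + c²) - 66 = 2*c² - 66 = -66 + 2*c²)
Y(-175) - p(112) = (-54 - 1062*(-175) + 6*(-175)²) - (-66 + 2*112²) = (-54 + 185850 + 6*30625) - (-66 + 2*12544) = (-54 + 185850 + 183750) - (-66 + 25088) = 369546 - 1*25022 = 369546 - 25022 = 344524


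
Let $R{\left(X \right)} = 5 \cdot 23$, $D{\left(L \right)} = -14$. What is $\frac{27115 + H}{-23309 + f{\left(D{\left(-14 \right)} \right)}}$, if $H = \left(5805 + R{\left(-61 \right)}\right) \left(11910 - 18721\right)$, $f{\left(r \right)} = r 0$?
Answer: $\frac{40294005}{23309} \approx 1728.7$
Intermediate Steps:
$R{\left(X \right)} = 115$
$f{\left(r \right)} = 0$
$H = -40321120$ ($H = \left(5805 + 115\right) \left(11910 - 18721\right) = 5920 \left(-6811\right) = -40321120$)
$\frac{27115 + H}{-23309 + f{\left(D{\left(-14 \right)} \right)}} = \frac{27115 - 40321120}{-23309 + 0} = - \frac{40294005}{-23309} = \left(-40294005\right) \left(- \frac{1}{23309}\right) = \frac{40294005}{23309}$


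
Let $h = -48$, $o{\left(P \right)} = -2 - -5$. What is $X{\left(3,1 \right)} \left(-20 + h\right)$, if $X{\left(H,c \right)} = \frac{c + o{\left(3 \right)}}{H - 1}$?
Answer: $-136$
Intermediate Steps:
$o{\left(P \right)} = 3$ ($o{\left(P \right)} = -2 + 5 = 3$)
$X{\left(H,c \right)} = \frac{3 + c}{-1 + H}$ ($X{\left(H,c \right)} = \frac{c + 3}{H - 1} = \frac{3 + c}{-1 + H}$)
$X{\left(3,1 \right)} \left(-20 + h\right) = \frac{3 + 1}{-1 + 3} \left(-20 - 48\right) = \frac{1}{2} \cdot 4 \left(-68\right) = 2 \left(-68\right) = -136$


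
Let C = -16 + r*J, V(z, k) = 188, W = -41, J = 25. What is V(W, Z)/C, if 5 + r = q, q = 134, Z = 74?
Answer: 188/3209 ≈ 0.058585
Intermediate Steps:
r = 129 (r = -5 + 134 = 129)
C = 3209 (C = -16 + 129*25 = -16 + 3225 = 3209)
V(W, Z)/C = 188/3209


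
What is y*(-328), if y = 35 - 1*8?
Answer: -8856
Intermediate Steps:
y = 27 (y = 35 - 8 = 27)
y*(-328) = 27*(-328) = -8856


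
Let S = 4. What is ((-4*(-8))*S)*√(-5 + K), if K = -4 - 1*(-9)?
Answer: 0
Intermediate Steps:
K = 5 (K = -4 + 9 = 5)
((-4*(-8))*S)*√(-5 + K) = (-4*(-8)*4)*√(-5 + 5) = (32*4)*√0 = 128*0 = 0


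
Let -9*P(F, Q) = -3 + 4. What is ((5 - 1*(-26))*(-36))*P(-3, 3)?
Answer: 124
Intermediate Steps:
P(F, Q) = -1/9 (P(F, Q) = -(-3 + 4)/9 = -1/9*1 = -1/9)
((5 - 1*(-26))*(-36))*P(-3, 3) = ((5 - 1*(-26))*(-36))*(-1/9) = ((5 + 26)*(-36))*(-1/9) = (31*(-36))*(-1/9) = -1116*(-1/9) = 124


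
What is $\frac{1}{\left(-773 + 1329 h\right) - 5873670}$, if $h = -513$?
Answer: $- \frac{1}{6556220} \approx -1.5253 \cdot 10^{-7}$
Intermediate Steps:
$\frac{1}{\left(-773 + 1329 h\right) - 5873670} = \frac{1}{\left(-773 + 1329 \left(-513\right)\right) - 5873670} = \frac{1}{\left(-773 - 681777\right) - 5873670} = \frac{1}{-682550 - 5873670} = \frac{1}{-6556220} = - \frac{1}{6556220}$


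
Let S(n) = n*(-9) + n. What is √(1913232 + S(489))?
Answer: 2*√477330 ≈ 1381.8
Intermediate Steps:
S(n) = -8*n (S(n) = -9*n + n = -8*n)
√(1913232 + S(489)) = √(1913232 - 8*489) = √(1913232 - 3912) = √1909320 = 2*√477330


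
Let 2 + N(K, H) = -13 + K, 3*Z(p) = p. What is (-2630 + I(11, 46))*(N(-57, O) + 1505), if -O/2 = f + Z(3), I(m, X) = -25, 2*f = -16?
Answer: -3804615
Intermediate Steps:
f = -8 (f = (½)*(-16) = -8)
Z(p) = p/3
O = 14 (O = -2*(-8 + (⅓)*3) = -2*(-8 + 1) = -2*(-7) = 14)
N(K, H) = -15 + K (N(K, H) = -2 + (-13 + K) = -15 + K)
(-2630 + I(11, 46))*(N(-57, O) + 1505) = (-2630 - 25)*((-15 - 57) + 1505) = -2655*(-72 + 1505) = -2655*1433 = -3804615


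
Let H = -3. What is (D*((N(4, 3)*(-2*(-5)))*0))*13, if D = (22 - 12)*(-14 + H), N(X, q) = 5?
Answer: 0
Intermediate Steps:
D = -170 (D = (22 - 12)*(-14 - 3) = 10*(-17) = -170)
(D*((N(4, 3)*(-2*(-5)))*0))*13 = -170*5*(-2*(-5))*0*13 = -170*5*10*0*13 = -8500*0*13 = -170*0*13 = 0*13 = 0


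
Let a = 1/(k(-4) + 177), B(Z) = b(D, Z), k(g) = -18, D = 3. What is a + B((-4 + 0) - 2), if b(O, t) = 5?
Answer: 796/159 ≈ 5.0063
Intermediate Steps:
B(Z) = 5
a = 1/159 (a = 1/(-18 + 177) = 1/159 ≈ 0.0062893)
a + B((-4 + 0) - 2) = 1/159 + 5 = 796/159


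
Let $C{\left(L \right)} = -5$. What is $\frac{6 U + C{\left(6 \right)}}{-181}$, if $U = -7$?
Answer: $\frac{47}{181} \approx 0.25967$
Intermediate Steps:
$\frac{6 U + C{\left(6 \right)}}{-181} = \frac{6 \left(-7\right) - 5}{-181} = \left(-42 - 5\right) \left(- \frac{1}{181}\right) = \left(-47\right) \left(- \frac{1}{181}\right) = \frac{47}{181}$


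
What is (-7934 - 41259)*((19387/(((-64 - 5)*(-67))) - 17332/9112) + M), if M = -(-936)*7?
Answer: -50679447417485/157182 ≈ -3.2243e+8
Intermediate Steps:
M = 6552 (M = -234*(-28) = 6552)
(-7934 - 41259)*((19387/(((-64 - 5)*(-67))) - 17332/9112) + M) = (-7934 - 41259)*((19387/(((-64 - 5)*(-67))) - 17332/9112) + 6552) = -49193*((19387/((-69*(-67))) - 17332*1/9112) + 6552) = -49193*((19387/4623 - 4333/2278) + 6552) = -49193*(360181/157182 + 6552) = -49193*1030216645/157182 = -50679447417485/157182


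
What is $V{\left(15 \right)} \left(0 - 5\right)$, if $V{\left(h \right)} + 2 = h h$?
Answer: $-1115$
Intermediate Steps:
$V{\left(h \right)} = -2 + h^{2}$ ($V{\left(h \right)} = -2 + h h = -2 + h^{2}$)
$V{\left(15 \right)} \left(0 - 5\right) = \left(-2 + 15^{2}\right) \left(0 - 5\right) = \left(-2 + 225\right) \left(-5\right) = 223 \left(-5\right) = -1115$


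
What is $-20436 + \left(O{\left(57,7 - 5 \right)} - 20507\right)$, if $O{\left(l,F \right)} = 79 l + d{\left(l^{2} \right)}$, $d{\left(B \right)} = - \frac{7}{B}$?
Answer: $- \frac{118393567}{3249} \approx -36440.0$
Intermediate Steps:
$O{\left(l,F \right)} = - \frac{7}{l^{2}} + 79 l$ ($O{\left(l,F \right)} = 79 l - \frac{7}{l^{2}} = - \frac{7}{l^{2}} + 79 l$)
$-20436 + \left(O{\left(57,7 - 5 \right)} - 20507\right) = -20436 - \left(16004 + \frac{7}{3249}\right) = -20436 + \left(\left(\left(-7\right) \frac{1}{3249} + 4503\right) - 20507\right) = -20436 + \left(\left(- \frac{7}{3249} + 4503\right) - 20507\right) = -20436 + \left(\frac{14630240}{3249} - 20507\right) = -20436 - \frac{51997003}{3249} = - \frac{118393567}{3249}$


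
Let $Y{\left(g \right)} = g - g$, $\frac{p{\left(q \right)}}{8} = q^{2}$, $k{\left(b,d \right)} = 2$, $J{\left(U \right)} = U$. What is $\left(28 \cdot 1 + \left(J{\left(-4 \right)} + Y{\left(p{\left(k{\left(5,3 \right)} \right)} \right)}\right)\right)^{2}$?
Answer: $576$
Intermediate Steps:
$p{\left(q \right)} = 8 q^{2}$
$Y{\left(g \right)} = 0$
$\left(28 \cdot 1 + \left(J{\left(-4 \right)} + Y{\left(p{\left(k{\left(5,3 \right)} \right)} \right)}\right)\right)^{2} = \left(28 \cdot 1 + \left(-4 + 0\right)\right)^{2} = \left(28 - 4\right)^{2} = 24^{2} = 576$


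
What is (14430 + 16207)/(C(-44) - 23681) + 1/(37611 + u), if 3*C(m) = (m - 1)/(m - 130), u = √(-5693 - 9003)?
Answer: (-3553892*√3674 + 66831342513*I)/(1373493*(-37611*I + 2*√3674)) ≈ -1.2937 - 8.5696e-8*I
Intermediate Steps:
u = 2*I*√3674 (u = √(-14696) = 2*I*√3674 ≈ 121.23*I)
C(m) = (-1 + m)/(3*(-130 + m)) (C(m) = ((m - 1)/(m - 130))/3 = ((-1 + m)/(-130 + m))/3 = (-1 + m)/(3*(-130 + m)))
(14430 + 16207)/(C(-44) - 23681) + 1/(37611 + u) = (14430 + 16207)/((-1 - 44)/(3*(-130 - 44)) - 23681) + 1/(37611 + 2*I*√3674) = 30637/((⅓)*(-45)/(-174) - 23681) + 1/(37611 + 2*I*√3674) = 30637/((⅓)*(-1/174)*(-45) - 23681) + 1/(37611 + 2*I*√3674) = 30637/(5/58 - 23681) + 1/(37611 + 2*I*√3674) = 30637/(-1373493/58) + 1/(37611 + 2*I*√3674) = 30637*(-58/1373493) + 1/(37611 + 2*I*√3674) = -1776946/1373493 + 1/(37611 + 2*I*√3674)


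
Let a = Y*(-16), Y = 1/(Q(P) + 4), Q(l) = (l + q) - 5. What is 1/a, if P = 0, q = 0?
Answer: 1/16 ≈ 0.062500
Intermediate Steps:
Q(l) = -5 + l (Q(l) = (l + 0) - 5 = l - 5 = -5 + l)
Y = -1 (Y = 1/((-5 + 0) + 4) = 1/(-5 + 4) = 1/(-1) = -1)
a = 16 (a = -1*(-16) = 16)
1/a = 1/16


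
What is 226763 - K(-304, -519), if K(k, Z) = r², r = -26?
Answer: 226087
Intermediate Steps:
K(k, Z) = 676 (K(k, Z) = (-26)² = 676)
226763 - K(-304, -519) = 226763 - 1*676 = 226763 - 676 = 226087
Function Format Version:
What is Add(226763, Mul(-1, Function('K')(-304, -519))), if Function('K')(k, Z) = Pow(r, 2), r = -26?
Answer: 226087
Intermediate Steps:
Function('K')(k, Z) = 676 (Function('K')(k, Z) = Pow(-26, 2) = 676)
Add(226763, Mul(-1, Function('K')(-304, -519))) = Add(226763, Mul(-1, 676)) = Add(226763, -676) = 226087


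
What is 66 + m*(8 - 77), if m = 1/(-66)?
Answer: 1475/22 ≈ 67.045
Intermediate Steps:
m = -1/66 ≈ -0.015152
66 + m*(8 - 77) = 66 - (8 - 77)/66 = 66 - 1/66*(-69) = 66 + 23/22 = 1475/22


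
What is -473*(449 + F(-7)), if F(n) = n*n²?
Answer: -50138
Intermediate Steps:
F(n) = n³
-473*(449 + F(-7)) = -473*(449 + (-7)³) = -473*(449 - 343) = -473*106 = -50138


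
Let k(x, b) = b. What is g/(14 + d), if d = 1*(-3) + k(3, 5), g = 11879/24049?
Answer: 11879/384784 ≈ 0.030872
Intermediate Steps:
g = 11879/24049 (g = 11879*(1/24049) = 11879/24049 ≈ 0.49395)
d = 2 (d = 1*(-3) + 5 = -3 + 5 = 2)
g/(14 + d) = (11879/24049)/(14 + 2) = (11879/24049)/16 = (1/16)*(11879/24049) = 11879/384784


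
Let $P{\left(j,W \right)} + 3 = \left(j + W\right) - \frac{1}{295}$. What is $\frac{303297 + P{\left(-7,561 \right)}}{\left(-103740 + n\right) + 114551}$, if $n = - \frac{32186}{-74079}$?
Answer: $\frac{6640082943561}{236265575225} \approx 28.104$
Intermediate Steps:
$n = \frac{32186}{74079}$ ($n = \left(-32186\right) \left(- \frac{1}{74079}\right) = \frac{32186}{74079} \approx 0.43448$)
$P{\left(j,W \right)} = - \frac{886}{295} + W + j$ ($P{\left(j,W \right)} = -3 - \left(\frac{1}{295} - W - j\right) = -3 + \left(- \frac{1}{295} + W + j\right) = - \frac{886}{295} + W + j$)
$\frac{303297 + P{\left(-7,561 \right)}}{\left(-103740 + n\right) + 114551} = \frac{303297 - - \frac{162544}{295}}{\left(-103740 + \frac{32186}{74079}\right) + 114551} = \frac{303297 + \frac{162544}{295}}{- \frac{7684923274}{74079} + 114551} = \frac{89635159}{295 \cdot \frac{800900255}{74079}} = \frac{89635159}{295} \cdot \frac{74079}{800900255} = \frac{6640082943561}{236265575225}$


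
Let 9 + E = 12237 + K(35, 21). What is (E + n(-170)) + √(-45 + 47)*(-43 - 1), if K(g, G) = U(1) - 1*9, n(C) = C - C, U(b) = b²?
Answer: 12220 - 44*√2 ≈ 12158.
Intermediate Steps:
n(C) = 0
K(g, G) = -8 (K(g, G) = 1² - 1*9 = 1 - 9 = -8)
E = 12220 (E = -9 + (12237 - 8) = -9 + 12229 = 12220)
(E + n(-170)) + √(-45 + 47)*(-43 - 1) = (12220 + 0) + √(-45 + 47)*(-43 - 1) = 12220 + √2*(-44) = 12220 - 44*√2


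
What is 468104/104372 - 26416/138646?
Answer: 7767957054/1808845039 ≈ 4.2944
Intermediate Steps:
468104/104372 - 26416/138646 = 468104*(1/104372) - 26416*1/138646 = 117026/26093 - 13208/69323 = 7767957054/1808845039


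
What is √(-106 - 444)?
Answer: 5*I*√22 ≈ 23.452*I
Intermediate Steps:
√(-106 - 444) = √(-550) = 5*I*√22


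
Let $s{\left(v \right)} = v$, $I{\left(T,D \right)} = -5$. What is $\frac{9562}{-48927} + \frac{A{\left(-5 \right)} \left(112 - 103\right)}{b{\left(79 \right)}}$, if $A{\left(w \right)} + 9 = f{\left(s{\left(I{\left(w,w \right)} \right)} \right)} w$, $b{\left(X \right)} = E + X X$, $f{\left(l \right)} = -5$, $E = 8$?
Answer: $- \frac{17569150}{101914941} \approx -0.17239$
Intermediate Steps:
$b{\left(X \right)} = 8 + X^{2}$ ($b{\left(X \right)} = 8 + X X = 8 + X^{2}$)
$A{\left(w \right)} = -9 - 5 w$
$\frac{9562}{-48927} + \frac{A{\left(-5 \right)} \left(112 - 103\right)}{b{\left(79 \right)}} = \frac{9562}{-48927} + \frac{\left(-9 - -25\right) \left(112 - 103\right)}{8 + 79^{2}} = 9562 \left(- \frac{1}{48927}\right) + \frac{\left(-9 + 25\right) 9}{8 + 6241} = - \frac{9562}{48927} + \frac{16 \cdot 9}{6249} = - \frac{9562}{48927} + 144 \cdot \frac{1}{6249} = - \frac{9562}{48927} + \frac{48}{2083} = - \frac{17569150}{101914941}$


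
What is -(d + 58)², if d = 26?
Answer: -7056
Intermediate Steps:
-(d + 58)² = -(26 + 58)² = -1*84² = -1*7056 = -7056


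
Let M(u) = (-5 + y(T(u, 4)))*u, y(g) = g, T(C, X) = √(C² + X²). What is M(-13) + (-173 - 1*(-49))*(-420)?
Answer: 52145 - 13*√185 ≈ 51968.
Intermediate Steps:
M(u) = u*(-5 + √(16 + u²)) (M(u) = (-5 + √(u² + 4²))*u = (-5 + √(u² + 16))*u = (-5 + √(16 + u²))*u = u*(-5 + √(16 + u²)))
M(-13) + (-173 - 1*(-49))*(-420) = -13*(-5 + √(16 + (-13)²)) + (-173 - 1*(-49))*(-420) = -13*(-5 + √(16 + 169)) + (-173 + 49)*(-420) = -13*(-5 + √185) - 124*(-420) = (65 - 13*√185) + 52080 = 52145 - 13*√185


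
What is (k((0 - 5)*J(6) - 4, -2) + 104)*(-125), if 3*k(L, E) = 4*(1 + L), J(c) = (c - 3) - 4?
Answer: -40000/3 ≈ -13333.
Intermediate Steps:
J(c) = -7 + c (J(c) = (-3 + c) - 4 = -7 + c)
k(L, E) = 4/3 + 4*L/3 (k(L, E) = (4*(1 + L))/3 = (4 + 4*L)/3 = 4/3 + 4*L/3)
(k((0 - 5)*J(6) - 4, -2) + 104)*(-125) = ((4/3 + 4*((0 - 5)*(-7 + 6) - 4)/3) + 104)*(-125) = ((4/3 + 4*(-5*(-1) - 4)/3) + 104)*(-125) = ((4/3 + 4*(5 - 4)/3) + 104)*(-125) = ((4/3 + (4/3)*1) + 104)*(-125) = ((4/3 + 4/3) + 104)*(-125) = (8/3 + 104)*(-125) = (320/3)*(-125) = -40000/3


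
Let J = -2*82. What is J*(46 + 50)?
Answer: -15744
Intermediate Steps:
J = -164
J*(46 + 50) = -164*(46 + 50) = -164*96 = -15744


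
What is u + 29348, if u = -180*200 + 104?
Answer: -6548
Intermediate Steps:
u = -35896 (u = -36000 + 104 = -35896)
u + 29348 = -35896 + 29348 = -6548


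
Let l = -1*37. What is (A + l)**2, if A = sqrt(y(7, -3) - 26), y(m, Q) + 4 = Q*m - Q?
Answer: 1321 - 296*I*sqrt(3) ≈ 1321.0 - 512.69*I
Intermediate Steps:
y(m, Q) = -4 - Q + Q*m (y(m, Q) = -4 + (Q*m - Q) = -4 + (-Q + Q*m) = -4 - Q + Q*m)
A = 4*I*sqrt(3) (A = sqrt((-4 - 1*(-3) - 3*7) - 26) = sqrt((-4 + 3 - 21) - 26) = sqrt(-22 - 26) = sqrt(-48) = 4*I*sqrt(3) ≈ 6.9282*I)
l = -37
(A + l)**2 = (4*I*sqrt(3) - 37)**2 = (-37 + 4*I*sqrt(3))**2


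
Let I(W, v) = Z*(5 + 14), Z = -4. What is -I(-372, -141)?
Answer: 76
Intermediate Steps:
I(W, v) = -76 (I(W, v) = -4*(5 + 14) = -4*19 = -76)
-I(-372, -141) = -1*(-76) = 76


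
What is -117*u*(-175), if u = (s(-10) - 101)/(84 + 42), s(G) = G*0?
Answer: -32825/2 ≈ -16413.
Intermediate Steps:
s(G) = 0
u = -101/126 (u = (0 - 101)/(84 + 42) = -101/126 ≈ -0.80159)
-117*u*(-175) = -117*(-101/126)*(-175) = (1313/14)*(-175) = -32825/2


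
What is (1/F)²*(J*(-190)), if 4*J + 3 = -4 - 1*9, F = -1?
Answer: 760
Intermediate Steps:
J = -4 (J = -¾ + (-4 - 1*9)/4 = -¾ + (-4 - 9)/4 = -¾ + (¼)*(-13) = -¾ - 13/4 = -4)
(1/F)²*(J*(-190)) = (1/(-1))²*(-4*(-190)) = (-1)²*760 = 1*760 = 760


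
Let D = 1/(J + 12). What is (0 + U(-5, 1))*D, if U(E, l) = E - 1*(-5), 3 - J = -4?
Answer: 0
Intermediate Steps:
J = 7 (J = 3 - 1*(-4) = 3 + 4 = 7)
U(E, l) = 5 + E (U(E, l) = E + 5 = 5 + E)
D = 1/19 (D = 1/(7 + 12) = 1/19 ≈ 0.052632)
(0 + U(-5, 1))*D = (0 + (5 - 5))*(1/19) = (0 + 0)*(1/19) = 0*(1/19) = 0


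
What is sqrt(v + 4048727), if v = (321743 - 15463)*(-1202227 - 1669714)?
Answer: 3*I*sqrt(97734893417) ≈ 9.3788e+5*I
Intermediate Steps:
v = -879618089480 (v = 306280*(-2871941) = -879618089480)
sqrt(v + 4048727) = sqrt(-879618089480 + 4048727) = sqrt(-879614040753) = 3*I*sqrt(97734893417)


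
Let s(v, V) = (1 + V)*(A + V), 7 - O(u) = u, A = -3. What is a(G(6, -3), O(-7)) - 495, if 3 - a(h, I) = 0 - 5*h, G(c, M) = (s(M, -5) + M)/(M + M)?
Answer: -3097/6 ≈ -516.17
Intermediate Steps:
O(u) = 7 - u
s(v, V) = (1 + V)*(-3 + V)
G(c, M) = (32 + M)/(2*M) (G(c, M) = ((-3 + (-5)² - 2*(-5)) + M)/(M + M) = ((-3 + 25 + 10) + M)/((2*M)) = (32 + M)*(1/(2*M)) = (32 + M)/(2*M))
a(h, I) = 3 + 5*h (a(h, I) = 3 - (0 - 5*h) = 3 - (-5)*h = 3 + 5*h)
a(G(6, -3), O(-7)) - 495 = (3 + 5*((½)*(32 - 3)/(-3))) - 495 = (3 + 5*((½)*(-⅓)*29)) - 495 = (3 + 5*(-29/6)) - 495 = (3 - 145/6) - 495 = -127/6 - 495 = -3097/6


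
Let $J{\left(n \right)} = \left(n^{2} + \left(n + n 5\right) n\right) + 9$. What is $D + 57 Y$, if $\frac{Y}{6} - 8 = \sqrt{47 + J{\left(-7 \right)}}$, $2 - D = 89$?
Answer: $2649 + 342 \sqrt{399} \approx 9480.4$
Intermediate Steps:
$D = -87$ ($D = 2 - 89 = -87$)
$J{\left(n \right)} = 9 + 7 n^{2}$ ($J{\left(n \right)} = \left(n^{2} + \left(n + 5 n\right) n\right) + 9 = \left(n^{2} + 6 n n\right) + 9 = \left(n^{2} + 6 n^{2}\right) + 9 = 7 n^{2} + 9 = 9 + 7 n^{2}$)
$Y = 48 + 6 \sqrt{399}$ ($Y = 48 + 6 \sqrt{47 + \left(9 + 7 \left(-7\right)^{2}\right)} = 48 + 6 \sqrt{47 + \left(9 + 7 \cdot 49\right)} = 48 + 6 \sqrt{47 + \left(9 + 343\right)} = 48 + 6 \sqrt{47 + 352} = 48 + 6 \sqrt{399} \approx 167.85$)
$D + 57 Y = -87 + 57 \left(48 + 6 \sqrt{399}\right) = -87 + \left(2736 + 342 \sqrt{399}\right) = 2649 + 342 \sqrt{399}$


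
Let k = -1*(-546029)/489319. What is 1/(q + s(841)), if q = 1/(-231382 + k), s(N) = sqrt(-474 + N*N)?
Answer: 55400238604423451/9060245243484813474668037726 + 12818556187877049483241*sqrt(706807)/9060245243484813474668037726 ≈ 0.0011895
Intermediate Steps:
s(N) = sqrt(-474 + N**2)
k = 546029/489319 (k = 546029*(1/489319) = 546029/489319 ≈ 1.1159)
q = -489319/113219062829 (q = 1/(-231382 + 546029/489319) = 1/(-113219062829/489319) = -489319/113219062829 ≈ -4.3219e-6)
1/(q + s(841)) = 1/(-489319/113219062829 + sqrt(-474 + 841**2)) = 1/(-489319/113219062829 + sqrt(-474 + 707281)) = 1/(-489319/113219062829 + sqrt(706807))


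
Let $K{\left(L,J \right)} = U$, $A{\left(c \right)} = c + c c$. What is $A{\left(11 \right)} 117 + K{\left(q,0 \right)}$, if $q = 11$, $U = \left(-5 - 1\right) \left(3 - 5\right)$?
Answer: $15456$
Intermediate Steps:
$A{\left(c \right)} = c + c^{2}$
$U = 12$ ($U = \left(-6\right) \left(-2\right) = 12$)
$K{\left(L,J \right)} = 12$
$A{\left(11 \right)} 117 + K{\left(q,0 \right)} = 11 \left(1 + 11\right) 117 + 12 = 11 \cdot 12 \cdot 117 + 12 = 132 \cdot 117 + 12 = 15444 + 12 = 15456$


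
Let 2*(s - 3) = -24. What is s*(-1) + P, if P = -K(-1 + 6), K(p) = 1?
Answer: 8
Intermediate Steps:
s = -9 (s = 3 + (1/2)*(-24) = 3 - 12 = -9)
P = -1 (P = -1*1 = -1)
s*(-1) + P = -9*(-1) - 1 = 9 - 1 = 8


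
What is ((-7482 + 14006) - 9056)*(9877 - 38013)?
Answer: 71240352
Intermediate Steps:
((-7482 + 14006) - 9056)*(9877 - 38013) = (6524 - 9056)*(-28136) = -2532*(-28136) = 71240352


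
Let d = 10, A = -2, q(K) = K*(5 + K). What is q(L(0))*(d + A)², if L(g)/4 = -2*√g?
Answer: 0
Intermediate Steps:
L(g) = -8*√g (L(g) = 4*(-2*√g) = -8*√g)
q(L(0))*(d + A)² = ((-8*√0)*(5 - 8*√0))*(10 - 2)² = ((-8*0)*(5 - 8*0))*8² = (0*(5 + 0))*64 = (0*5)*64 = 0*64 = 0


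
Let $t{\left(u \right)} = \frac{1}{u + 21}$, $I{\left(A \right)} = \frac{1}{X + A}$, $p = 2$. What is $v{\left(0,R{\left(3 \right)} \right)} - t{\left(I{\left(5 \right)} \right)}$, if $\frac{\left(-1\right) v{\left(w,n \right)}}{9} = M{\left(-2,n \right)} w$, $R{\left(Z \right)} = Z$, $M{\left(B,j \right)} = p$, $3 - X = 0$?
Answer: $- \frac{8}{169} \approx -0.047337$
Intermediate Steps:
$X = 3$ ($X = 3 - 0 = 3 + 0 = 3$)
$M{\left(B,j \right)} = 2$
$v{\left(w,n \right)} = - 18 w$ ($v{\left(w,n \right)} = - 9 \cdot 2 w = - 18 w$)
$I{\left(A \right)} = \frac{1}{3 + A}$
$t{\left(u \right)} = \frac{1}{21 + u}$
$v{\left(0,R{\left(3 \right)} \right)} - t{\left(I{\left(5 \right)} \right)} = \left(-18\right) 0 - \frac{1}{21 + \frac{1}{3 + 5}} = 0 - \frac{1}{21 + \frac{1}{8}} = 0 - \frac{1}{\frac{169}{8}} = 0 - \frac{8}{169} = - \frac{8}{169}$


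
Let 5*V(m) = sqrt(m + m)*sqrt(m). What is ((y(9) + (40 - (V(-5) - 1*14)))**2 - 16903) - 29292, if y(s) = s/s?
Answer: -43168 + 110*sqrt(2) ≈ -43012.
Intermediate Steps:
V(m) = m*sqrt(2)/5 (V(m) = (sqrt(m + m)*sqrt(m))/5 = (sqrt(2*m)*sqrt(m))/5 = ((sqrt(2)*sqrt(m))*sqrt(m))/5 = (m*sqrt(2))/5 = m*sqrt(2)/5)
y(s) = 1
((y(9) + (40 - (V(-5) - 1*14)))**2 - 16903) - 29292 = ((1 + (40 - ((1/5)*(-5)*sqrt(2) - 1*14)))**2 - 16903) - 29292 = ((1 + (40 - (-sqrt(2) - 14)))**2 - 16903) - 29292 = ((1 + (40 - (-14 - sqrt(2))))**2 - 16903) - 29292 = ((1 + (40 + (14 + sqrt(2))))**2 - 16903) - 29292 = ((1 + (54 + sqrt(2)))**2 - 16903) - 29292 = ((55 + sqrt(2))**2 - 16903) - 29292 = (-16903 + (55 + sqrt(2))**2) - 29292 = -46195 + (55 + sqrt(2))**2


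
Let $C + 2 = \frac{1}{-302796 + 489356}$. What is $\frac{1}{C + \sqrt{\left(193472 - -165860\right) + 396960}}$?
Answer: $\frac{69609080640}{26322326736823039} + \frac{69609267200 \sqrt{189073}}{26322326736823039} \approx 0.0011525$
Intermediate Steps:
$C = - \frac{373119}{186560}$ ($C = -2 + \frac{1}{-302796 + 489356} = -2 + \frac{1}{186560} = - \frac{373119}{186560} \approx -2.0$)
$\frac{1}{C + \sqrt{\left(193472 - -165860\right) + 396960}} = \frac{1}{- \frac{373119}{186560} + \sqrt{\left(193472 - -165860\right) + 396960}} = \frac{1}{- \frac{373119}{186560} + \sqrt{\left(193472 + 165860\right) + 396960}} = \frac{1}{- \frac{373119}{186560} + \sqrt{359332 + 396960}} = \frac{1}{- \frac{373119}{186560} + \sqrt{756292}} = \frac{1}{- \frac{373119}{186560} + 2 \sqrt{189073}}$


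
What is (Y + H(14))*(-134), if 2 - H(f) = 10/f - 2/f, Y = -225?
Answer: 209710/7 ≈ 29959.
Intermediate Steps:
H(f) = 2 - 8/f (H(f) = 2 - (10/f - 2/f) = 2 - 8/f)
(Y + H(14))*(-134) = (-225 + (2 - 8/14))*(-134) = (-225 + (2 - 8*1/14))*(-134) = (-225 + (2 - 4/7))*(-134) = (-225 + 10/7)*(-134) = -1565/7*(-134) = 209710/7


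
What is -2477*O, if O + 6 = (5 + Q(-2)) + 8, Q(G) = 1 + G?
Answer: -14862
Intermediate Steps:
O = 6 (O = -6 + ((5 + (1 - 2)) + 8) = -6 + ((5 - 1) + 8) = -6 + (4 + 8) = -6 + 12 = 6)
-2477*O = -2477*6 = -14862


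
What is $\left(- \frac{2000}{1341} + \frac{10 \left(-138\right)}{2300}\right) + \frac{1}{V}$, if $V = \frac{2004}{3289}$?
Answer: $- \frac{2016449}{4478940} \approx -0.45021$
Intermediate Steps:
$V = \frac{2004}{3289}$ ($V = 2004 \cdot \frac{1}{3289} = \frac{2004}{3289} \approx 0.6093$)
$\left(- \frac{2000}{1341} + \frac{10 \left(-138\right)}{2300}\right) + \frac{1}{V} = \left(- \frac{2000}{1341} + \frac{10 \left(-138\right)}{2300}\right) + \frac{1}{\frac{2004}{3289}} = \left(\left(-2000\right) \frac{1}{1341} - \frac{3}{5}\right) + \frac{3289}{2004} = \left(- \frac{2000}{1341} - \frac{3}{5}\right) + \frac{3289}{2004} = - \frac{14023}{6705} + \frac{3289}{2004} = - \frac{2016449}{4478940}$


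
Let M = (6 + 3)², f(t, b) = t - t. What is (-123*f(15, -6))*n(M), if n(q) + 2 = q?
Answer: 0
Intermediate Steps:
f(t, b) = 0
M = 81 (M = 9² = 81)
n(q) = -2 + q
(-123*f(15, -6))*n(M) = (-123*0)*(-2 + 81) = 0*79 = 0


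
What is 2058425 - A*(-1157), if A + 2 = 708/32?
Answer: 16653677/8 ≈ 2.0817e+6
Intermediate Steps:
A = 161/8 (A = -2 + 708/32 = -2 + 708*(1/32) = -2 + 177/8 = 161/8 ≈ 20.125)
2058425 - A*(-1157) = 2058425 - 161*(-1157)/8 = 2058425 - 1*(-186277/8) = 2058425 + 186277/8 = 16653677/8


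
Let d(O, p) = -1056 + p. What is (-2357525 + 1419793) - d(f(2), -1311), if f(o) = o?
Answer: -935365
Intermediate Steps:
(-2357525 + 1419793) - d(f(2), -1311) = (-2357525 + 1419793) - (-1056 - 1311) = -937732 - 1*(-2367) = -937732 + 2367 = -935365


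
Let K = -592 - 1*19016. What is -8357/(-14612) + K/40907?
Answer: 2913037/31459636 ≈ 0.092596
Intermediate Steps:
K = -19608 (K = -592 - 19016 = -19608)
-8357/(-14612) + K/40907 = -8357/(-14612) - 19608/40907 = -8357*(-1/14612) - 19608*1/40907 = 8357/14612 - 1032/2153 = 2913037/31459636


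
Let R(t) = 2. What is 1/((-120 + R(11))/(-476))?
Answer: 238/59 ≈ 4.0339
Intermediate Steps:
1/((-120 + R(11))/(-476)) = 1/((-120 + 2)/(-476)) = 1/(-118*(-1/476)) = 1/(59/238) = 238/59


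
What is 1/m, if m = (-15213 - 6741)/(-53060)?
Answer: 26530/10977 ≈ 2.4169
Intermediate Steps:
m = 10977/26530 (m = -21954*(-1/53060) = 10977/26530 ≈ 0.41376)
1/m = 1/(10977/26530) = 26530/10977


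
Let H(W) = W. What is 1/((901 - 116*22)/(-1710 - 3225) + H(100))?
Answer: 4935/495151 ≈ 0.0099667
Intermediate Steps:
1/((901 - 116*22)/(-1710 - 3225) + H(100)) = 1/((901 - 116*22)/(-1710 - 3225) + 100) = 1/((901 - 2552)/(-4935) + 100) = 1/(-1651*(-1/4935) + 100) = 1/(1651/4935 + 100) = 1/(495151/4935) = 4935/495151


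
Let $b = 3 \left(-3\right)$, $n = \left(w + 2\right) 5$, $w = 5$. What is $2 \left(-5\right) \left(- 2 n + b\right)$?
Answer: $790$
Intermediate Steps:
$n = 35$ ($n = \left(5 + 2\right) 5 = 7 \cdot 5 = 35$)
$b = -9$
$2 \left(-5\right) \left(- 2 n + b\right) = 2 \left(-5\right) \left(\left(-2\right) 35 - 9\right) = - 10 \left(-70 - 9\right) = \left(-10\right) \left(-79\right) = 790$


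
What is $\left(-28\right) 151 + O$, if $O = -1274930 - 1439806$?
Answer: $-2718964$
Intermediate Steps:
$O = -2714736$ ($O = -1274930 - 1439806 = -2714736$)
$\left(-28\right) 151 + O = \left(-28\right) 151 - 2714736 = -4228 - 2714736 = -2718964$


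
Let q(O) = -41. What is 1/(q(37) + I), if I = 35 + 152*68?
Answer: 1/10330 ≈ 9.6805e-5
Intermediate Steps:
I = 10371 (I = 35 + 10336 = 10371)
1/(q(37) + I) = 1/(-41 + 10371) = 1/10330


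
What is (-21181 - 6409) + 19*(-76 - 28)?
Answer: -29566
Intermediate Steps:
(-21181 - 6409) + 19*(-76 - 28) = -27590 + 19*(-104) = -27590 - 1976 = -29566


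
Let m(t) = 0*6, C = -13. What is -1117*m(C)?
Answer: 0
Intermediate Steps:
m(t) = 0
-1117*m(C) = -1117*0 = 0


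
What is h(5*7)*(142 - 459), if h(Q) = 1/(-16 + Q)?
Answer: -317/19 ≈ -16.684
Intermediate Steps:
h(5*7)*(142 - 459) = (142 - 459)/(-16 + 5*7) = -317/(-16 + 35) = -317/19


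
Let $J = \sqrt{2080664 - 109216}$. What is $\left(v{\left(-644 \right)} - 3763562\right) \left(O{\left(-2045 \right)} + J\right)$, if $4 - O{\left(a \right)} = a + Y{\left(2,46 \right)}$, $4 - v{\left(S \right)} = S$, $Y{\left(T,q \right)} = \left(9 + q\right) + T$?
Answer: $-7495724688 - 7525828 \sqrt{492862} \approx -1.2779 \cdot 10^{10}$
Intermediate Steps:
$Y{\left(T,q \right)} = 9 + T + q$
$v{\left(S \right)} = 4 - S$
$O{\left(a \right)} = -53 - a$ ($O{\left(a \right)} = 4 - \left(a + \left(9 + 2 + 46\right)\right) = 4 - \left(a + 57\right) = 4 - \left(57 + a\right) = -53 - a$)
$J = 2 \sqrt{492862}$ ($J = \sqrt{1971448} = 2 \sqrt{492862} \approx 1404.1$)
$\left(v{\left(-644 \right)} - 3763562\right) \left(O{\left(-2045 \right)} + J\right) = \left(\left(4 - -644\right) - 3763562\right) \left(\left(-53 - -2045\right) + 2 \sqrt{492862}\right) = \left(\left(4 + 644\right) - 3763562\right) \left(\left(-53 + 2045\right) + 2 \sqrt{492862}\right) = \left(648 - 3763562\right) \left(1992 + 2 \sqrt{492862}\right) = - 3762914 \left(1992 + 2 \sqrt{492862}\right) = -7495724688 - 7525828 \sqrt{492862}$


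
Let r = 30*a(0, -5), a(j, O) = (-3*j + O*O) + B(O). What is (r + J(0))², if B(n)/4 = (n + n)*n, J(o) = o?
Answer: 45562500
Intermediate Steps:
B(n) = 8*n² (B(n) = 4*((n + n)*n) = 4*((2*n)*n) = 4*(2*n²) = 8*n²)
a(j, O) = -3*j + 9*O² (a(j, O) = (-3*j + O*O) + 8*O² = (-3*j + O²) + 8*O² = (O² - 3*j) + 8*O² = -3*j + 9*O²)
r = 6750 (r = 30*(-3*0 + 9*(-5)²) = 30*(0 + 9*25) = 30*(0 + 225) = 30*225 = 6750)
(r + J(0))² = (6750 + 0)² = 6750² = 45562500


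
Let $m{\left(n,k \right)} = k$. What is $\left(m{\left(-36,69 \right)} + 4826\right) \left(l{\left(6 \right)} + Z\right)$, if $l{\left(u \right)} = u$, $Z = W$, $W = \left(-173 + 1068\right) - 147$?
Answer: $3690830$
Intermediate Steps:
$W = 748$ ($W = 895 - 147 = 748$)
$Z = 748$
$\left(m{\left(-36,69 \right)} + 4826\right) \left(l{\left(6 \right)} + Z\right) = \left(69 + 4826\right) \left(6 + 748\right) = 4895 \cdot 754 = 3690830$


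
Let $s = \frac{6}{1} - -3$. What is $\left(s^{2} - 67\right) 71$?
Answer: $994$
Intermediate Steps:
$s = 9$ ($s = 6 \cdot 1 + 3 = 6 + 3 = 9$)
$\left(s^{2} - 67\right) 71 = \left(9^{2} - 67\right) 71 = \left(81 - 67\right) 71 = 14 \cdot 71 = 994$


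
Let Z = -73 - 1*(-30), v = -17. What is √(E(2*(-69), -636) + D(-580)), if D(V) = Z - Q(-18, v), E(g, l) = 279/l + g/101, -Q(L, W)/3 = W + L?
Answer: 5*I*√686816665/10706 ≈ 12.239*I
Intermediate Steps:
Q(L, W) = -3*L - 3*W (Q(L, W) = -3*(W + L) = -3*(L + W) = -3*L - 3*W)
Z = -43 (Z = -73 + 30 = -43)
E(g, l) = 279/l + g/101 (E(g, l) = 279/l + g*(1/101) = 279/l + g/101)
D(V) = -148 (D(V) = -43 - (-3*(-18) - 3*(-17)) = -43 - (54 + 51) = -43 - 1*105 = -43 - 105 = -148)
√(E(2*(-69), -636) + D(-580)) = √((279/(-636) + (2*(-69))/101) - 148) = √((279*(-1/636) + (1/101)*(-138)) - 148) = √((-93/212 - 138/101) - 148) = √(-38649/21412 - 148) = √(-3207625/21412) = 5*I*√686816665/10706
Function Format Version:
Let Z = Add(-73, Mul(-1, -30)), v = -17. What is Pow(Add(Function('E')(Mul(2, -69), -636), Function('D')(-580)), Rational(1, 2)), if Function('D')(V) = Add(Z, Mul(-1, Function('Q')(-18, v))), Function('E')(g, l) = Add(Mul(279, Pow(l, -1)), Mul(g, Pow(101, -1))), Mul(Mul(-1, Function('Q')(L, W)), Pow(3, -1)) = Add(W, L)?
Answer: Mul(Rational(5, 10706), I, Pow(686816665, Rational(1, 2))) ≈ Mul(12.239, I)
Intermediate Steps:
Function('Q')(L, W) = Add(Mul(-3, L), Mul(-3, W)) (Function('Q')(L, W) = Mul(-3, Add(W, L)) = Mul(-3, Add(L, W)) = Add(Mul(-3, L), Mul(-3, W)))
Z = -43 (Z = Add(-73, 30) = -43)
Function('E')(g, l) = Add(Mul(279, Pow(l, -1)), Mul(Rational(1, 101), g)) (Function('E')(g, l) = Add(Mul(279, Pow(l, -1)), Mul(g, Rational(1, 101))) = Add(Mul(279, Pow(l, -1)), Mul(Rational(1, 101), g)))
Function('D')(V) = -148 (Function('D')(V) = Add(-43, Mul(-1, Add(Mul(-3, -18), Mul(-3, -17)))) = Add(-43, Mul(-1, Add(54, 51))) = Add(-43, Mul(-1, 105)) = Add(-43, -105) = -148)
Pow(Add(Function('E')(Mul(2, -69), -636), Function('D')(-580)), Rational(1, 2)) = Pow(Add(Add(Mul(279, Pow(-636, -1)), Mul(Rational(1, 101), Mul(2, -69))), -148), Rational(1, 2)) = Pow(Add(Add(Mul(279, Rational(-1, 636)), Mul(Rational(1, 101), -138)), -148), Rational(1, 2)) = Pow(Add(Add(Rational(-93, 212), Rational(-138, 101)), -148), Rational(1, 2)) = Pow(Add(Rational(-38649, 21412), -148), Rational(1, 2)) = Pow(Rational(-3207625, 21412), Rational(1, 2)) = Mul(Rational(5, 10706), I, Pow(686816665, Rational(1, 2)))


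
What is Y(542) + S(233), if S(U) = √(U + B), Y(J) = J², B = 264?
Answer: 293764 + √497 ≈ 2.9379e+5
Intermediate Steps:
S(U) = √(264 + U) (S(U) = √(U + 264) = √(264 + U))
Y(542) + S(233) = 542² + √(264 + 233) = 293764 + √497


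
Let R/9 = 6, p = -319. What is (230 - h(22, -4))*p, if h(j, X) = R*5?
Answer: 12760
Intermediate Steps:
R = 54 (R = 9*6 = 54)
h(j, X) = 270 (h(j, X) = 54*5 = 270)
(230 - h(22, -4))*p = (230 - 1*270)*(-319) = (230 - 270)*(-319) = -40*(-319) = 12760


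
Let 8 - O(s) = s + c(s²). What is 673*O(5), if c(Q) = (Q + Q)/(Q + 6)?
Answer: 28939/31 ≈ 933.52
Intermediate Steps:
c(Q) = 2*Q/(6 + Q) (c(Q) = (2*Q)/(6 + Q) = 2*Q/(6 + Q))
O(s) = 8 - s - 2*s²/(6 + s²) (O(s) = 8 - (s + 2*s²/(6 + s²)) = 8 + (-s - 2*s²/(6 + s²)) = 8 - s - 2*s²/(6 + s²))
673*O(5) = 673*((-2*5² + (6 + 5²)*(8 - 1*5))/(6 + 5²)) = 673*((-2*25 + (6 + 25)*(8 - 5))/(6 + 25)) = 673*((-50 + 31*3)/31) = 673*((-50 + 93)/31) = 673*((1/31)*43) = 673*(43/31) = 28939/31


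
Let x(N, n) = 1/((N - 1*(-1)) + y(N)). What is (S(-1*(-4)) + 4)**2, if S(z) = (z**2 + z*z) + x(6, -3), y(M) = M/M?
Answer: 83521/64 ≈ 1305.0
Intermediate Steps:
y(M) = 1
x(N, n) = 1/(2 + N) (x(N, n) = 1/((N - 1*(-1)) + 1) = 1/((N + 1) + 1) = 1/((1 + N) + 1) = 1/(2 + N))
S(z) = 1/8 + 2*z**2 (S(z) = (z**2 + z*z) + 1/(2 + 6) = (z**2 + z**2) + 1/8 = 2*z**2 + 1/8 = 1/8 + 2*z**2)
(S(-1*(-4)) + 4)**2 = ((1/8 + 2*(-1*(-4))**2) + 4)**2 = ((1/8 + 2*4**2) + 4)**2 = ((1/8 + 2*16) + 4)**2 = ((1/8 + 32) + 4)**2 = (257/8 + 4)**2 = (289/8)**2 = 83521/64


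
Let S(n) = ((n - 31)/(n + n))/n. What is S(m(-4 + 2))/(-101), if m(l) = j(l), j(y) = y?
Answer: 33/808 ≈ 0.040842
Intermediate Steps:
m(l) = l
S(n) = (-31 + n)/(2*n**2) (S(n) = ((-31 + n)/((2*n)))/n = ((-31 + n)*(1/(2*n)))/n = ((-31 + n)/(2*n))/n = (-31 + n)/(2*n**2))
S(m(-4 + 2))/(-101) = ((-31 + (-4 + 2))/(2*(-4 + 2)**2))/(-101) = ((1/2)*(-31 - 2)/(-2)**2)*(-1/101) = ((1/2)*(1/4)*(-33))*(-1/101) = -33/8*(-1/101) = 33/808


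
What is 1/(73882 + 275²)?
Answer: 1/149507 ≈ 6.6886e-6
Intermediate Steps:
1/(73882 + 275²) = 1/(73882 + 75625) = 1/149507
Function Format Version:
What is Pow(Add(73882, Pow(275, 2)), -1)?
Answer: Rational(1, 149507) ≈ 6.6886e-6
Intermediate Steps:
Pow(Add(73882, Pow(275, 2)), -1) = Pow(Add(73882, 75625), -1) = Pow(149507, -1) = Rational(1, 149507)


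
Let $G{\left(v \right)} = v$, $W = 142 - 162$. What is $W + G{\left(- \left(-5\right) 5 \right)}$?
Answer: $5$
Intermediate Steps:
$W = -20$ ($W = 142 - 162 = -20$)
$W + G{\left(- \left(-5\right) 5 \right)} = -20 - \left(-5\right) 5 = -20 - -25 = -20 + 25 = 5$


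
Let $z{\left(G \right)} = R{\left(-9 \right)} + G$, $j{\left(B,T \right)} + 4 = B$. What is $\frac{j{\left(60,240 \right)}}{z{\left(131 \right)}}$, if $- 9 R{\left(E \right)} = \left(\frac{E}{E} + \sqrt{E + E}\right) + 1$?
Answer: $\frac{593208}{1385347} + \frac{1512 i \sqrt{2}}{1385347} \approx 0.4282 + 0.0015435 i$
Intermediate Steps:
$j{\left(B,T \right)} = -4 + B$
$R{\left(E \right)} = - \frac{2}{9} - \frac{\sqrt{2} \sqrt{E}}{9}$ ($R{\left(E \right)} = - \frac{\left(\frac{E}{E} + \sqrt{E + E}\right) + 1}{9} = - \frac{\left(1 + \sqrt{2 E}\right) + 1}{9} = - \frac{\left(1 + \sqrt{2} \sqrt{E}\right) + 1}{9} = - \frac{2 + \sqrt{2} \sqrt{E}}{9} = - \frac{2}{9} - \frac{\sqrt{2} \sqrt{E}}{9}$)
$z{\left(G \right)} = - \frac{2}{9} + G - \frac{i \sqrt{2}}{3}$ ($z{\left(G \right)} = \left(- \frac{2}{9} - \frac{\sqrt{2} \sqrt{-9}}{9}\right) + G = \left(- \frac{2}{9} - \frac{\sqrt{2} \cdot 3 i}{9}\right) + G = \left(- \frac{2}{9} - \frac{i \sqrt{2}}{3}\right) + G = - \frac{2}{9} + G - \frac{i \sqrt{2}}{3}$)
$\frac{j{\left(60,240 \right)}}{z{\left(131 \right)}} = \frac{-4 + 60}{- \frac{2}{9} + 131 - \frac{i \sqrt{2}}{3}} = \frac{56}{\frac{1177}{9} - \frac{i \sqrt{2}}{3}}$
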